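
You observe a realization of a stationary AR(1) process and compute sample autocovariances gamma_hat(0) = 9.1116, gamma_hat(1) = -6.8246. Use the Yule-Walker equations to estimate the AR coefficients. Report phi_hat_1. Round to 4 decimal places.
\hat\phi_{1} = -0.7490

The Yule-Walker equations for an AR(p) process read, in matrix form,
  Gamma_p phi = r_p,   with   (Gamma_p)_{ij} = gamma(|i - j|),
                       (r_p)_i = gamma(i),   i,j = 1..p.
Substitute the sample gammas (Toeplitz matrix and right-hand side of size 1):
  Gamma_p = [[9.1116]]
  r_p     = [-6.8246]
With p = 1 this is the single equation gamma(0) phi_1 = gamma(1):
  phi_hat_1 = gamma(1) / gamma(0) = -6.8246 / 9.1116 = -0.7490.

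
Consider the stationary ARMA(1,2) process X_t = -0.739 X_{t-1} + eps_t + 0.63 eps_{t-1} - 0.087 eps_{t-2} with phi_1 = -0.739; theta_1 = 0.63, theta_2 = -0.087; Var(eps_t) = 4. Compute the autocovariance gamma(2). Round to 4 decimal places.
\gamma(2) = -0.0277

Multiply the model equation by X_{t-k} and take expectations. With theta_0 = psi_0 = 1 and psi_j the MA(infinity) weights, this gives
  gamma(k) - sum_i phi_i gamma(k-i) = c_k,
  c_k = sigma^2 * sum_{j=k..q} theta_j psi_{j-k}   (c_k = 0 for k > q),
using gamma(-m) = gamma(m).
psi-weights needed (psi_j = theta_j + sum_i phi_i psi_{j-i}):
  psi_1 = theta_1 + phi_1 = 0.63 + (-0.739) = -0.109
  psi_2 = theta_2 + phi_1 psi_1 = -0.087 + (-0.739)(-0.109) = -0.006449
Right-hand sides:
  c_0 = sigma^2 (1 + theta_1 psi_1 + theta_2 psi_2) = 4 * (1 + (0.63)(-0.109) + (-0.087)(-0.006449)) = 4 * 0.931891 = 3.727564
  c_1 = sigma^2 (theta_1 + theta_2 psi_1) = 4 * (0.63 + (-0.087)(-0.109)) = 2.557932
  c_2 = sigma^2 theta_2 = 4 * (-0.087) = -0.348
Equations for k = 0 and k = 1 (AR order 1):
  gamma(0) = phi_1 gamma(1) + c_0
  gamma(1) = phi_1 gamma(0) + c_1
Substituting the second into the first: gamma(0) (1 - phi_1^2) = c_0 + phi_1 c_1, so
  gamma(0) = (c_0 + phi_1 c_1) / (1 - phi_1^2) = (3.727564 + (-0.739)(2.557932)) / (1 - (-0.739)^2) = 1.837253 / 0.453879 = 4.047891.
  gamma(1) = phi_1 gamma(0) + c_1 = (-0.739)(4.047891) + (2.557932) = -0.433459.
For k = 2: gamma(2) = phi_1 gamma(1) + c_2
  = (-0.739)(-0.433459) + (-0.348) = -0.027674.
Therefore gamma(2) = -0.0277 (to 4 decimal places).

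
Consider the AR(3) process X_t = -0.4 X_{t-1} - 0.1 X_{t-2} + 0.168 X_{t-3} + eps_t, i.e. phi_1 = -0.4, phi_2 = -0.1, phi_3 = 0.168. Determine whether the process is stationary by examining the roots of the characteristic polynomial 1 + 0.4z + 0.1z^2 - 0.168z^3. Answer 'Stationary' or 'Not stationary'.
\text{Stationary}

The AR(p) characteristic polynomial is P(z) = 1 + 0.4z + 0.1z^2 - 0.168z^3.
Stationarity requires all roots to lie outside the unit circle, i.e. |z| > 1 for every root.
Degree 3: look for a simple real root z0 first, then factor out (1 - z/z0) and solve the remaining quadratic.
Testing z0 = 2.5: P(2.5) = 1 + (0.4)(2.5) + (0.1)(2.5)^2 + (-0.168)(2.5)^3
  = 1 + (1) + (0.625) + (-2.625) = 0.  So z_0 = 2.5 is a root, |z_0| = 2.5.
Divide out the factor (1 - 0.4 z) = (1 - z/z0) (since 1/z0 = 0.4):
  P(z) = (1 - 0.4 z)(1 + (0.8) z + (0.42) z^2)
  [check: z-coef 0.8 - (0.4) = 0.4; z^2-coef 0.42 - (0.4)(0.8) = 0.1; z^3-coef -(0.4)(0.42) = -0.168.]
Remaining roots from the quadratic factor 1 + (0.8) z + (0.42) z^2:
  Set 1 + (0.8) z + (0.42) z^2 = 0, i.e. a z^2 + b z + c = 0 with a = 0.42, b = 0.8, c = 1.
  Discriminant D = b^2 - 4ac = (0.8)^2 - 4*(0.42)*1 = 0.64 - (1.68) = -1.04.
  D < 0, so the roots are the complex-conjugate pair z = (-b +/- i sqrt(-D)) / (2a) = -0.9524 +/- 1.2141i.
  For a conjugate pair |z|^2 = z * conj(z) = (product of roots) = c/a = 1/(0.42) = 2.380952, so |z| = sqrt(2.380952) = 1.543 for both roots.
Moduli of all roots: 2.5000, 1.5430, 1.5430.
All moduli strictly greater than 1? Yes.
Verdict: Stationary.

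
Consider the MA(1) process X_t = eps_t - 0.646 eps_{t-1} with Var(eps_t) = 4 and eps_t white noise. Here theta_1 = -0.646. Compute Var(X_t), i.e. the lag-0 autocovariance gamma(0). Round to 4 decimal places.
\gamma(0) = 5.6693

For an MA(q) process X_t = eps_t + sum_i theta_i eps_{t-i} with
Var(eps_t) = sigma^2, the variance is
  gamma(0) = sigma^2 * (1 + sum_i theta_i^2).
  sum_i theta_i^2 = (-0.646)^2 = 0.417316.
  gamma(0) = 4 * (1 + 0.417316) = 4 * 1.417316 = 5.669264, which rounds to 5.6693.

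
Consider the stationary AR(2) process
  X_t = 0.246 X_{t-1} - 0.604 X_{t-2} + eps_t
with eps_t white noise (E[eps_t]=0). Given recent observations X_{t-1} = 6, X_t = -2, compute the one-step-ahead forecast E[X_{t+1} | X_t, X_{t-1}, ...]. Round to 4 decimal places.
E[X_{t+1} \mid \mathcal F_t] = -4.1160

For an AR(p) model X_t = c + sum_i phi_i X_{t-i} + eps_t, the
one-step-ahead conditional mean is
  E[X_{t+1} | X_t, ...] = c + sum_i phi_i X_{t+1-i}.
Substitute known values:
  E[X_{t+1} | ...] = (0.246) * (-2) + (-0.604) * (6)
                   = -4.1160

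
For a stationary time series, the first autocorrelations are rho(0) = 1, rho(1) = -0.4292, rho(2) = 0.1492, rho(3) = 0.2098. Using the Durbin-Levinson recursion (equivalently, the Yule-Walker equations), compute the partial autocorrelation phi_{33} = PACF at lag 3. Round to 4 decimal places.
\phi_{33} = 0.3170

The PACF at lag k is phi_{kk}, the last component of the solution
to the Yule-Walker system G_k phi = r_k where
  (G_k)_{ij} = rho(|i - j|), (r_k)_i = rho(i), i,j = 1..k.
Equivalently, Durbin-Levinson gives phi_{kk} iteratively:
  phi_{11} = rho(1)
  phi_{kk} = [rho(k) - sum_{j=1..k-1} phi_{k-1,j} rho(k-j)]
            / [1 - sum_{j=1..k-1} phi_{k-1,j} rho(j)],
  phi_{k,j} = phi_{k-1,j} - phi_{kk} phi_{k-1,k-j},  j = 1..k-1.
Step k = 1:
  phi_11 = rho(1) = -0.4292.
Step k = 2:
  phi_22 = [rho(2) - phi_11 rho(1)] / [1 - phi_11 rho(1)] = [0.1492 - (-0.4292)(-0.4292)] / [1 - (-0.4292)(-0.4292)]
         = -0.03501264 / 0.81578736 = -0.042919.
  Update: phi_21 = phi_11 - phi_22 phi_11 = -0.4292 - (-0.042919)(-0.4292) = -0.447621.
Step k = 3:
  phi_33 = [rho(3) - phi_21 rho(2) - phi_22 rho(1)] / [1 - phi_21 rho(1) - phi_22 rho(2)]
    numerator   = 0.2098 - (-0.447621)(0.1492) - (-0.042919)(-0.4292) = 0.25816426
    denominator = 1 - (-0.447621)(-0.4292) - (-0.042919)(0.1492) = 0.81428466
  phi_33 = 0.25816426 / 0.81428466 = 0.317.
Therefore phi_{33} = 0.3170.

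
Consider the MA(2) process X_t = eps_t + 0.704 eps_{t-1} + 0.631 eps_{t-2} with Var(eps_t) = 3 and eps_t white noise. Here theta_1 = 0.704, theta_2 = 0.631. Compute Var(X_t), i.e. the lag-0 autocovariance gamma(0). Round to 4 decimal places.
\gamma(0) = 5.6813

For an MA(q) process X_t = eps_t + sum_i theta_i eps_{t-i} with
Var(eps_t) = sigma^2, the variance is
  gamma(0) = sigma^2 * (1 + sum_i theta_i^2).
  sum_i theta_i^2 = (0.704)^2 + (0.631)^2 = 0.495616 + 0.398161 = 0.893777.
  gamma(0) = 3 * (1 + 0.893777) = 3 * 1.893777 = 5.681331, which rounds to 5.6813.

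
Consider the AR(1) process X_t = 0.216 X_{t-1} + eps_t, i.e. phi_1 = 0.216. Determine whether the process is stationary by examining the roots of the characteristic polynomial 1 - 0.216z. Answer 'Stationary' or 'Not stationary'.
\text{Stationary}

The AR(p) characteristic polynomial is P(z) = 1 - 0.216z.
Stationarity requires all roots to lie outside the unit circle, i.e. |z| > 1 for every root.
This is linear in z: 1 + (-0.216) z = 0  =>  z = -1/(-0.216) = 4.62963,  |z| = 4.62963.
Moduli of all roots: 4.6296.
All moduli strictly greater than 1? Yes.
Verdict: Stationary.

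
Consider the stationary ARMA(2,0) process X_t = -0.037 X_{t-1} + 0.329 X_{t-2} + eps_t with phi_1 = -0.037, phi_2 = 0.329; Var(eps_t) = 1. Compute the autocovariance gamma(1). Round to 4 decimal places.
\gamma(1) = -0.0620

Multiply the model equation by X_{t-k} and take expectations. With theta_0 = psi_0 = 1 and psi_j the MA(infinity) weights, this gives
  gamma(k) - sum_i phi_i gamma(k-i) = c_k,
  c_k = sigma^2 * sum_{j=k..q} theta_j psi_{j-k}   (c_k = 0 for k > q),
using gamma(-m) = gamma(m).
Pure AR (q = 0): c_0 = sigma^2 = 1, c_k = 0 for k >= 1.
Equations for k = 0, 1, 2 (AR order 2, c_2 = 0):
  (E0) gamma(0) = phi_1 gamma(1) + phi_2 gamma(2) + c_0
  (E1) gamma(1) = phi_1 gamma(0) + phi_2 gamma(1) + c_1
  (E2) gamma(2) = phi_1 gamma(1) + phi_2 gamma(0)
From (E1): gamma(1) = A gamma(0) + B with
  A = phi_1 / (1 - phi_2) = -0.037 / 0.671 = -0.055142,   B = c_1 / (1 - phi_2) = 0 / 0.671 = 0.
Insert (E2) into (E0): gamma(0) (1 - phi_2^2) = phi_1 (1 + phi_2) gamma(1) + c_0.
  phi_1 (1 + phi_2) = (-0.037)(1.329) = -0.049173,   1 - phi_2^2 = 0.891759.
Replace gamma(1) by A gamma(0) + B and collect gamma(0):
  gamma(0) [0.891759 - (-0.049173)(-0.055142)] = c_0 = 1
  gamma(0) * 0.889048 = 1
  gamma(0) = 1 / 0.889048 = 1.124799.
  gamma(1) = A gamma(0) = (-0.055142)(1.124799) = -0.062023.
Therefore gamma(1) = -0.0620 (to 4 decimal places).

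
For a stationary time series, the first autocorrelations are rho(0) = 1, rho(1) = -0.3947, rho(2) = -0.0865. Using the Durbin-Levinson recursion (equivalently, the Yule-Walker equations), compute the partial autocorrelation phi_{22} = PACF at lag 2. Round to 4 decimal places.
\phi_{22} = -0.2870

The PACF at lag k is phi_{kk}, the last component of the solution
to the Yule-Walker system G_k phi = r_k where
  (G_k)_{ij} = rho(|i - j|), (r_k)_i = rho(i), i,j = 1..k.
Equivalently, Durbin-Levinson gives phi_{kk} iteratively:
  phi_{11} = rho(1)
  phi_{kk} = [rho(k) - sum_{j=1..k-1} phi_{k-1,j} rho(k-j)]
            / [1 - sum_{j=1..k-1} phi_{k-1,j} rho(j)],
  phi_{k,j} = phi_{k-1,j} - phi_{kk} phi_{k-1,k-j},  j = 1..k-1.
Step k = 1:
  phi_11 = rho(1) = -0.3947.
Step k = 2:
  phi_22 = [rho(2) - phi_11 rho(1)] / [1 - phi_11 rho(1)] = [-0.0865 - (-0.3947)(-0.3947)] / [1 - (-0.3947)(-0.3947)]
         = -0.24228809 / 0.84421191 = -0.287.
Therefore phi_{22} = -0.2870.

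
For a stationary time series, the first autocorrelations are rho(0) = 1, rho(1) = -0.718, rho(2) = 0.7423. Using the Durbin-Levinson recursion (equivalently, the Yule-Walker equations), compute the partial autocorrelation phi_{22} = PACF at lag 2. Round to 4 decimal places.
\phi_{22} = 0.4681

The PACF at lag k is phi_{kk}, the last component of the solution
to the Yule-Walker system G_k phi = r_k where
  (G_k)_{ij} = rho(|i - j|), (r_k)_i = rho(i), i,j = 1..k.
Equivalently, Durbin-Levinson gives phi_{kk} iteratively:
  phi_{11} = rho(1)
  phi_{kk} = [rho(k) - sum_{j=1..k-1} phi_{k-1,j} rho(k-j)]
            / [1 - sum_{j=1..k-1} phi_{k-1,j} rho(j)],
  phi_{k,j} = phi_{k-1,j} - phi_{kk} phi_{k-1,k-j},  j = 1..k-1.
Step k = 1:
  phi_11 = rho(1) = -0.718.
Step k = 2:
  phi_22 = [rho(2) - phi_11 rho(1)] / [1 - phi_11 rho(1)] = [0.7423 - (-0.718)(-0.718)] / [1 - (-0.718)(-0.718)]
         = 0.226776 / 0.484476 = 0.4681.
Therefore phi_{22} = 0.4681.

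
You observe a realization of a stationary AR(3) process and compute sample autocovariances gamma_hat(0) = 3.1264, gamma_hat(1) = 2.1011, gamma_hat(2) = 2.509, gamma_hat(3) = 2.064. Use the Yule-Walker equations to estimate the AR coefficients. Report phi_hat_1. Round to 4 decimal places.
\hat\phi_{1} = 0.1710

The Yule-Walker equations for an AR(p) process read, in matrix form,
  Gamma_p phi = r_p,   with   (Gamma_p)_{ij} = gamma(|i - j|),
                       (r_p)_i = gamma(i),   i,j = 1..p.
Substitute the sample gammas (Toeplitz matrix and right-hand side of size 3):
  Gamma_p = [[3.1264, 2.1011, 2.509], [2.1011, 3.1264, 2.1011], [2.509, 2.1011, 3.1264]]
  r_p     = [2.1011, 2.509, 2.064]
Written out (R1..R3):
  (R1) 3.1264 phi_1 + 2.1011 phi_2 + 2.509 phi_3 = 2.1011
  (R2) 2.1011 phi_1 + 3.1264 phi_2 + 2.1011 phi_3 = 2.509
  (R3) 2.509 phi_1 + 2.1011 phi_2 + 3.1264 phi_3 = 2.064
Gaussian elimination:
  R2 <- R2 - (2.1011/3.1264) R1 = R2 - (0.672051) R1:  1.714354 phi_2 + 0.414924 phi_3 = 1.096954
  R3 <- R3 - (2.509/3.1264) R1 = R3 - (0.80252) R1:  0.414924 phi_2 + 1.112876 phi_3 = 0.377824
  R3 <- R3 - (0.414924/1.714354) R2 = R3 - (0.24203) R2:  1.012452 phi_3 = 0.112329
Back-substitution:
  phi_hat_3 = 0.112329 / 1.012452 = 0.110947
  phi_hat_2 = (1.096954 - (0.414924)(0.110947)) / 1.714354 = 0.613012
  phi_hat_1 = (2.1011 - (2.1011)(0.613012) - (2.509)(0.110947)) / 3.1264 = 0.171038
So phi_hat = [0.1710, 0.6130, 0.1109].
Therefore phi_hat_1 = 0.1710.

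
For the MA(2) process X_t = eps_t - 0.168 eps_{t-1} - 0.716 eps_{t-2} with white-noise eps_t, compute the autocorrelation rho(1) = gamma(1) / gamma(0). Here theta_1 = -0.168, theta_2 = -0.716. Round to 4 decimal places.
\rho(1) = -0.0310

For an MA(q) process with theta_0 = 1, the autocovariance is
  gamma(k) = sigma^2 * sum_{i=0..q-k} theta_i * theta_{i+k},
and rho(k) = gamma(k) / gamma(0). Sigma^2 cancels.
  numerator   = (1)*(-0.168) + (-0.168)*(-0.716) = -0.047712.
  denominator = (1)^2 + (-0.168)^2 + (-0.716)^2 = 1.54088.
  rho(1) = -0.047712 / 1.54088 = -0.0310.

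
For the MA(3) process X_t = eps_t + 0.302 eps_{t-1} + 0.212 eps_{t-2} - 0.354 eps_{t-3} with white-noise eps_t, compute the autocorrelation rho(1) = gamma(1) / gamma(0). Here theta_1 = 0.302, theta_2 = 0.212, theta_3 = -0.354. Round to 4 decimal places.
\rho(1) = 0.2307

For an MA(q) process with theta_0 = 1, the autocovariance is
  gamma(k) = sigma^2 * sum_{i=0..q-k} theta_i * theta_{i+k},
and rho(k) = gamma(k) / gamma(0). Sigma^2 cancels.
  numerator   = (1)*(0.302) + (0.302)*(0.212) + (0.212)*(-0.354) = 0.290976.
  denominator = (1)^2 + (0.302)^2 + (0.212)^2 + (-0.354)^2 = 1.261464.
  rho(1) = 0.290976 / 1.261464 = 0.2307.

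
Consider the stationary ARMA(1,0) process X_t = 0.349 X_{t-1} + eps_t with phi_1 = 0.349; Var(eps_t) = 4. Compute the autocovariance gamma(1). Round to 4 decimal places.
\gamma(1) = 1.5896

Multiply the model equation by X_{t-k} and take expectations. With theta_0 = psi_0 = 1 and psi_j the MA(infinity) weights, this gives
  gamma(k) - sum_i phi_i gamma(k-i) = c_k,
  c_k = sigma^2 * sum_{j=k..q} theta_j psi_{j-k}   (c_k = 0 for k > q),
using gamma(-m) = gamma(m).
Pure AR (q = 0): c_0 = sigma^2 = 4, c_k = 0 for k >= 1.
Equations for k = 0 and k = 1 (AR order 1):
  gamma(0) = phi_1 gamma(1) + c_0
  gamma(1) = phi_1 gamma(0) + c_1
Substituting the second into the first: gamma(0) (1 - phi_1^2) = c_0 + phi_1 c_1, so
  gamma(0) = c_0 / (1 - phi_1^2) = 4 / (1 - (0.349)^2) = 4 / 0.878199 = 4.554776.
  gamma(1) = phi_1 gamma(0) = (0.349)(4.554776) = 1.589617.
Therefore gamma(1) = 1.5896 (to 4 decimal places).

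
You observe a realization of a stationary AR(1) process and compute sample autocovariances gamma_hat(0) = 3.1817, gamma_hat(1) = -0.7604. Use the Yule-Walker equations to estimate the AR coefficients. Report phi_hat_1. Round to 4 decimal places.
\hat\phi_{1} = -0.2390

The Yule-Walker equations for an AR(p) process read, in matrix form,
  Gamma_p phi = r_p,   with   (Gamma_p)_{ij} = gamma(|i - j|),
                       (r_p)_i = gamma(i),   i,j = 1..p.
Substitute the sample gammas (Toeplitz matrix and right-hand side of size 1):
  Gamma_p = [[3.1817]]
  r_p     = [-0.7604]
With p = 1 this is the single equation gamma(0) phi_1 = gamma(1):
  phi_hat_1 = gamma(1) / gamma(0) = -0.7604 / 3.1817 = -0.2390.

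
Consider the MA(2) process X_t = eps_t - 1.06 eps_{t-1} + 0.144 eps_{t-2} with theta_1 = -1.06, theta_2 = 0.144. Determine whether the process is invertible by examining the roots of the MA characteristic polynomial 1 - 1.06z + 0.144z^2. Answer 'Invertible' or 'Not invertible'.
\text{Invertible}

The MA(q) characteristic polynomial is P(z) = 1 - 1.06z + 0.144z^2.
Invertibility requires all roots to lie outside the unit circle, i.e. |z| > 1 for every root.
Set 1 + (-1.06) z + (0.144) z^2 = 0, i.e. a z^2 + b z + c = 0 with a = 0.144, b = -1.06, c = 1.
Discriminant D = b^2 - 4ac = (-1.06)^2 - 4*(0.144)*1 = 1.1236 - (0.576) = 0.5476.
D >= 0, so the roots are real: z = (-b +/- sqrt(D)) / (2a) = (1.06 +/- 0.74) / (0.288).
  z_1 = (1.06 + 0.74) / (0.288) = 6.25,   |z_1| = 6.25.
  z_2 = (1.06 - 0.74) / (0.288) = 1.1111,   |z_2| = 1.1111.
Moduli of all roots: 6.2500, 1.1111.
All moduli strictly greater than 1? Yes.
Verdict: Invertible.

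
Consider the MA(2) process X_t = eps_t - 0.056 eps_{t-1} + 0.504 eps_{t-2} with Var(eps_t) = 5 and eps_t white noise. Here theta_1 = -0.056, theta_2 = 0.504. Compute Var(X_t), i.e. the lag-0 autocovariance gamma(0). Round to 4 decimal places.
\gamma(0) = 6.2858

For an MA(q) process X_t = eps_t + sum_i theta_i eps_{t-i} with
Var(eps_t) = sigma^2, the variance is
  gamma(0) = sigma^2 * (1 + sum_i theta_i^2).
  sum_i theta_i^2 = (-0.056)^2 + (0.504)^2 = 0.003136 + 0.254016 = 0.257152.
  gamma(0) = 5 * (1 + 0.257152) = 5 * 1.257152 = 6.28576, which rounds to 6.2858.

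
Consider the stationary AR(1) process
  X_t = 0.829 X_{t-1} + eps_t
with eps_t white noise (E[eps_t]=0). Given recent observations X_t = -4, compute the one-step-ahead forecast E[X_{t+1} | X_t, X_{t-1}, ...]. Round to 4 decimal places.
E[X_{t+1} \mid \mathcal F_t] = -3.3160

For an AR(p) model X_t = c + sum_i phi_i X_{t-i} + eps_t, the
one-step-ahead conditional mean is
  E[X_{t+1} | X_t, ...] = c + sum_i phi_i X_{t+1-i}.
Substitute known values:
  E[X_{t+1} | ...] = (0.829) * (-4)
                   = -3.3160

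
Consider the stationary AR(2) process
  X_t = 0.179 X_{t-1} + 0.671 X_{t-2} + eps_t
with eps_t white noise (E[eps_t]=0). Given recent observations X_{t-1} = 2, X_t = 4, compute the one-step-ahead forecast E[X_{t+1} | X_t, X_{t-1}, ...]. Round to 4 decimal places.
E[X_{t+1} \mid \mathcal F_t] = 2.0580

For an AR(p) model X_t = c + sum_i phi_i X_{t-i} + eps_t, the
one-step-ahead conditional mean is
  E[X_{t+1} | X_t, ...] = c + sum_i phi_i X_{t+1-i}.
Substitute known values:
  E[X_{t+1} | ...] = (0.179) * (4) + (0.671) * (2)
                   = 2.0580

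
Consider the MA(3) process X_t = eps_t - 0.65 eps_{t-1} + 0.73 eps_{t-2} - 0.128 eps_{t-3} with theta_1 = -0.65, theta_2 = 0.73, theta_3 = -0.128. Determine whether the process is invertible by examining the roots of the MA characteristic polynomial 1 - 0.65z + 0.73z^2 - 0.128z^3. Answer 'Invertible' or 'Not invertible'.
\text{Invertible}

The MA(q) characteristic polynomial is P(z) = 1 - 0.65z + 0.73z^2 - 0.128z^3.
Invertibility requires all roots to lie outside the unit circle, i.e. |z| > 1 for every root.
Degree 3: look for a simple real root z0 first, then factor out (1 - z/z0) and solve the remaining quadratic.
Testing z0 = 5: P(5) = 1 + (-0.65)(5) + (0.73)(5)^2 + (-0.128)(5)^3
  = 1 + (-3.25) + (18.25) + (-16) = 0.  So z_0 = 5 is a root, |z_0| = 5.
Divide out the factor (1 - 0.2 z) = (1 - z/z0) (since 1/z0 = 0.2):
  P(z) = (1 - 0.2 z)(1 + (-0.45) z + (0.64) z^2)
  [check: z-coef -0.45 - (0.2) = -0.65; z^2-coef 0.64 - (0.2)(-0.45) = 0.73; z^3-coef -(0.2)(0.64) = -0.128.]
Remaining roots from the quadratic factor 1 + (-0.45) z + (0.64) z^2:
  Set 1 + (-0.45) z + (0.64) z^2 = 0, i.e. a z^2 + b z + c = 0 with a = 0.64, b = -0.45, c = 1.
  Discriminant D = b^2 - 4ac = (-0.45)^2 - 4*(0.64)*1 = 0.2025 - (2.56) = -2.3575.
  D < 0, so the roots are the complex-conjugate pair z = (-b +/- i sqrt(-D)) / (2a) = 0.3516 +/- 1.1995i.
  For a conjugate pair |z|^2 = z * conj(z) = (product of roots) = c/a = 1/(0.64) = 1.5625, so |z| = sqrt(1.5625) = 1.25 for both roots.
Moduli of all roots: 5.0000, 1.2500, 1.2500.
All moduli strictly greater than 1? Yes.
Verdict: Invertible.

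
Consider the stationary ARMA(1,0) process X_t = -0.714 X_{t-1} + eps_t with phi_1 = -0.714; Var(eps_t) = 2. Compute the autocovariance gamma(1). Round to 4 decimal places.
\gamma(1) = -2.9131

Multiply the model equation by X_{t-k} and take expectations. With theta_0 = psi_0 = 1 and psi_j the MA(infinity) weights, this gives
  gamma(k) - sum_i phi_i gamma(k-i) = c_k,
  c_k = sigma^2 * sum_{j=k..q} theta_j psi_{j-k}   (c_k = 0 for k > q),
using gamma(-m) = gamma(m).
Pure AR (q = 0): c_0 = sigma^2 = 2, c_k = 0 for k >= 1.
Equations for k = 0 and k = 1 (AR order 1):
  gamma(0) = phi_1 gamma(1) + c_0
  gamma(1) = phi_1 gamma(0) + c_1
Substituting the second into the first: gamma(0) (1 - phi_1^2) = c_0 + phi_1 c_1, so
  gamma(0) = c_0 / (1 - phi_1^2) = 2 / (1 - (-0.714)^2) = 2 / 0.490204 = 4.079934.
  gamma(1) = phi_1 gamma(0) = (-0.714)(4.079934) = -2.913073.
Therefore gamma(1) = -2.9131 (to 4 decimal places).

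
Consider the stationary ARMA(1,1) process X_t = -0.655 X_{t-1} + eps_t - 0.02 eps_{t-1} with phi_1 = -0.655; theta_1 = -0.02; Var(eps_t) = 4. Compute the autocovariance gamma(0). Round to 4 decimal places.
\gamma(0) = 7.1919

Multiply the model equation by X_{t-k} and take expectations. With theta_0 = psi_0 = 1 and psi_j the MA(infinity) weights, this gives
  gamma(k) - sum_i phi_i gamma(k-i) = c_k,
  c_k = sigma^2 * sum_{j=k..q} theta_j psi_{j-k}   (c_k = 0 for k > q),
using gamma(-m) = gamma(m).
psi-weights needed (psi_j = theta_j + sum_i phi_i psi_{j-i}):
  psi_1 = theta_1 + phi_1 = -0.02 + (-0.655) = -0.675
Right-hand sides:
  c_0 = sigma^2 (1 + theta_1 psi_1) = 4 * (1 + (-0.02)(-0.675)) = 4 * 1.0135 = 4.054
  c_1 = sigma^2 theta_1 = 4 * (-0.02) = -0.08
  c_2 = 0
Equations for k = 0 and k = 1 (AR order 1):
  gamma(0) = phi_1 gamma(1) + c_0
  gamma(1) = phi_1 gamma(0) + c_1
Substituting the second into the first: gamma(0) (1 - phi_1^2) = c_0 + phi_1 c_1, so
  gamma(0) = (c_0 + phi_1 c_1) / (1 - phi_1^2) = (4.054 + (-0.655)(-0.08)) / (1 - (-0.655)^2) = 4.1064 / 0.570975 = 7.191909.
Therefore gamma(0) = 7.1919 (to 4 decimal places).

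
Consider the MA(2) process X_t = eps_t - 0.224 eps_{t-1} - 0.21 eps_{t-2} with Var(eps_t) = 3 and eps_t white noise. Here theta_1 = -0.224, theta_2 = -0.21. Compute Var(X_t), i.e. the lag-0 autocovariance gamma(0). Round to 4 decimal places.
\gamma(0) = 3.2828

For an MA(q) process X_t = eps_t + sum_i theta_i eps_{t-i} with
Var(eps_t) = sigma^2, the variance is
  gamma(0) = sigma^2 * (1 + sum_i theta_i^2).
  sum_i theta_i^2 = (-0.224)^2 + (-0.21)^2 = 0.050176 + 0.0441 = 0.094276.
  gamma(0) = 3 * (1 + 0.094276) = 3 * 1.094276 = 3.282828, which rounds to 3.2828.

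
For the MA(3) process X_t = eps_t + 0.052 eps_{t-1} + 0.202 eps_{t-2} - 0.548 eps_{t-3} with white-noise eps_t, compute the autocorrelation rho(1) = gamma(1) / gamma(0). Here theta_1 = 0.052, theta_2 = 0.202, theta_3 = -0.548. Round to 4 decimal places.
\rho(1) = -0.0359

For an MA(q) process with theta_0 = 1, the autocovariance is
  gamma(k) = sigma^2 * sum_{i=0..q-k} theta_i * theta_{i+k},
and rho(k) = gamma(k) / gamma(0). Sigma^2 cancels.
  numerator   = (1)*(0.052) + (0.052)*(0.202) + (0.202)*(-0.548) = -0.048192.
  denominator = (1)^2 + (0.052)^2 + (0.202)^2 + (-0.548)^2 = 1.343812.
  rho(1) = -0.048192 / 1.343812 = -0.0359.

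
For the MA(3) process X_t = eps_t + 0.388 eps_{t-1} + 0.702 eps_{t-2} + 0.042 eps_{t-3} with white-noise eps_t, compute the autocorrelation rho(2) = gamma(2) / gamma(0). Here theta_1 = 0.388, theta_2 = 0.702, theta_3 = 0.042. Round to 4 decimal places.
\rho(2) = 0.4366

For an MA(q) process with theta_0 = 1, the autocovariance is
  gamma(k) = sigma^2 * sum_{i=0..q-k} theta_i * theta_{i+k},
and rho(k) = gamma(k) / gamma(0). Sigma^2 cancels.
  numerator   = (1)*(0.702) + (0.388)*(0.042) = 0.718296.
  denominator = (1)^2 + (0.388)^2 + (0.702)^2 + (0.042)^2 = 1.645112.
  rho(2) = 0.718296 / 1.645112 = 0.4366.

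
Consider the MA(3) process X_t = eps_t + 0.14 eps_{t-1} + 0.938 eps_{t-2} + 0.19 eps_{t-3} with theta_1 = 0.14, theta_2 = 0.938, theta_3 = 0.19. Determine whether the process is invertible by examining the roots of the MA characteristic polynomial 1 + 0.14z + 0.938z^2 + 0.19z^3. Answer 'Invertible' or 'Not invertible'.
\text{Invertible}

The MA(q) characteristic polynomial is P(z) = 1 + 0.14z + 0.938z^2 + 0.19z^3.
Invertibility requires all roots to lie outside the unit circle, i.e. |z| > 1 for every root.
Degree 3: look for a simple real root z0 first, then factor out (1 - z/z0) and solve the remaining quadratic.
Testing z0 = -5: P(-5) = 1 + (0.14)(-5) + (0.938)(-5)^2 + (0.19)(-5)^3
  = 1 + (-0.7) + (23.45) + (-23.75) = 0.  So z_0 = -5 is a root, |z_0| = 5.
Divide out the factor (1 + 0.2 z) = (1 - z/z0) (since 1/z0 = -0.2):
  P(z) = (1 + 0.2 z)(1 + (-0.06) z + (0.95) z^2)
  [check: z-coef -0.06 - (-0.2) = 0.14; z^2-coef 0.95 - (-0.2)(-0.06) = 0.938; z^3-coef -(-0.2)(0.95) = 0.19.]
Remaining roots from the quadratic factor 1 + (-0.06) z + (0.95) z^2:
  Set 1 + (-0.06) z + (0.95) z^2 = 0, i.e. a z^2 + b z + c = 0 with a = 0.95, b = -0.06, c = 1.
  Discriminant D = b^2 - 4ac = (-0.06)^2 - 4*(0.95)*1 = 0.0036 - (3.8) = -3.7964.
  D < 0, so the roots are the complex-conjugate pair z = (-b +/- i sqrt(-D)) / (2a) = 0.0316 +/- 1.0255i.
  For a conjugate pair |z|^2 = z * conj(z) = (product of roots) = c/a = 1/(0.95) = 1.052632, so |z| = sqrt(1.052632) = 1.026 for both roots.
Moduli of all roots: 5.0000, 1.0260, 1.0260.
All moduli strictly greater than 1? Yes.
Verdict: Invertible.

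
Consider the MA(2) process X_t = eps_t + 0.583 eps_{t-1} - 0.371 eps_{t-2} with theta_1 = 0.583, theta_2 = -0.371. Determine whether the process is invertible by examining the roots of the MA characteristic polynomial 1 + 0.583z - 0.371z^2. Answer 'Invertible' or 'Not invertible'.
\text{Invertible}

The MA(q) characteristic polynomial is P(z) = 1 + 0.583z - 0.371z^2.
Invertibility requires all roots to lie outside the unit circle, i.e. |z| > 1 for every root.
Set 1 + (0.583) z + (-0.371) z^2 = 0, i.e. a z^2 + b z + c = 0 with a = -0.371, b = 0.583, c = 1.
Discriminant D = b^2 - 4ac = (0.583)^2 - 4*(-0.371)*1 = 0.339889 - (-1.484) = 1.823889.
D >= 0, so the roots are real: z = (-b +/- sqrt(D)) / (2a) = (-0.583 +/- 1.350514) / (-0.742).
  z_1 = (-0.583 + 1.350514) / (-0.742) = -1.0344,   |z_1| = 1.0344.
  z_2 = (-0.583 - 1.350514) / (-0.742) = 2.6058,   |z_2| = 2.6058.
Moduli of all roots: 1.0344, 2.6058.
All moduli strictly greater than 1? Yes.
Verdict: Invertible.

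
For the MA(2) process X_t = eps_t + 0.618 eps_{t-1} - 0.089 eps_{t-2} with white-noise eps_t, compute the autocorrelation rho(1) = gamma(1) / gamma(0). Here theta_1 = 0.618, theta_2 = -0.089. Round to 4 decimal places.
\rho(1) = 0.4051

For an MA(q) process with theta_0 = 1, the autocovariance is
  gamma(k) = sigma^2 * sum_{i=0..q-k} theta_i * theta_{i+k},
and rho(k) = gamma(k) / gamma(0). Sigma^2 cancels.
  numerator   = (1)*(0.618) + (0.618)*(-0.089) = 0.562998.
  denominator = (1)^2 + (0.618)^2 + (-0.089)^2 = 1.389845.
  rho(1) = 0.562998 / 1.389845 = 0.4051.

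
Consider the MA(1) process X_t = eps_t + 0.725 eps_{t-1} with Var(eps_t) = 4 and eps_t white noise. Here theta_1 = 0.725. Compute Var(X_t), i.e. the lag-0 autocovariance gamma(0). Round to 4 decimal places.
\gamma(0) = 6.1025

For an MA(q) process X_t = eps_t + sum_i theta_i eps_{t-i} with
Var(eps_t) = sigma^2, the variance is
  gamma(0) = sigma^2 * (1 + sum_i theta_i^2).
  sum_i theta_i^2 = (0.725)^2 = 0.525625.
  gamma(0) = 4 * (1 + 0.525625) = 4 * 1.525625 = 6.1025.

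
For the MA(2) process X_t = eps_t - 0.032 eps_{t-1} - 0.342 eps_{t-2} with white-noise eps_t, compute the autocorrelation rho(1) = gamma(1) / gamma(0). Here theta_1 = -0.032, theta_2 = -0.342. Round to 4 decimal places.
\rho(1) = -0.0188

For an MA(q) process with theta_0 = 1, the autocovariance is
  gamma(k) = sigma^2 * sum_{i=0..q-k} theta_i * theta_{i+k},
and rho(k) = gamma(k) / gamma(0). Sigma^2 cancels.
  numerator   = (1)*(-0.032) + (-0.032)*(-0.342) = -0.021056.
  denominator = (1)^2 + (-0.032)^2 + (-0.342)^2 = 1.117988.
  rho(1) = -0.021056 / 1.117988 = -0.0188.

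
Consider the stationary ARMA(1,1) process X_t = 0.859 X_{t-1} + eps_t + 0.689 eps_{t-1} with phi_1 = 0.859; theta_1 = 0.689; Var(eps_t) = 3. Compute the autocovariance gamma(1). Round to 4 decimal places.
\gamma(1) = 28.2031

Multiply the model equation by X_{t-k} and take expectations. With theta_0 = psi_0 = 1 and psi_j the MA(infinity) weights, this gives
  gamma(k) - sum_i phi_i gamma(k-i) = c_k,
  c_k = sigma^2 * sum_{j=k..q} theta_j psi_{j-k}   (c_k = 0 for k > q),
using gamma(-m) = gamma(m).
psi-weights needed (psi_j = theta_j + sum_i phi_i psi_{j-i}):
  psi_1 = theta_1 + phi_1 = 0.689 + (0.859) = 1.548
Right-hand sides:
  c_0 = sigma^2 (1 + theta_1 psi_1) = 3 * (1 + (0.689)(1.548)) = 3 * 2.066572 = 6.199716
  c_1 = sigma^2 theta_1 = 3 * (0.689) = 2.067
  c_2 = 0
Equations for k = 0 and k = 1 (AR order 1):
  gamma(0) = phi_1 gamma(1) + c_0
  gamma(1) = phi_1 gamma(0) + c_1
Substituting the second into the first: gamma(0) (1 - phi_1^2) = c_0 + phi_1 c_1, so
  gamma(0) = (c_0 + phi_1 c_1) / (1 - phi_1^2) = (6.199716 + (0.859)(2.067)) / (1 - (0.859)^2) = 7.975269 / 0.262119 = 30.426139.
  gamma(1) = phi_1 gamma(0) + c_1 = (0.859)(30.426139) + (2.067) = 28.203053.
Therefore gamma(1) = 28.2031 (to 4 decimal places).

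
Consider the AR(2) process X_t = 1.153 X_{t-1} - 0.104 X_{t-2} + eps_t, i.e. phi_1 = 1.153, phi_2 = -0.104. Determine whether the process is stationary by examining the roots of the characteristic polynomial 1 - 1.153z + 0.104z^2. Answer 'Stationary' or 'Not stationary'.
\text{Not stationary}

The AR(p) characteristic polynomial is P(z) = 1 - 1.153z + 0.104z^2.
Stationarity requires all roots to lie outside the unit circle, i.e. |z| > 1 for every root.
Set 1 + (-1.153) z + (0.104) z^2 = 0, i.e. a z^2 + b z + c = 0 with a = 0.104, b = -1.153, c = 1.
Discriminant D = b^2 - 4ac = (-1.153)^2 - 4*(0.104)*1 = 1.329409 - (0.416) = 0.913409.
D >= 0, so the roots are real: z = (-b +/- sqrt(D)) / (2a) = (1.153 +/- 0.955724) / (0.208).
  z_1 = (1.153 + 0.955724) / (0.208) = 10.1381,   |z_1| = 10.1381.
  z_2 = (1.153 - 0.955724) / (0.208) = 0.9484,   |z_2| = 0.9484.
Moduli of all roots: 10.1381, 0.9484.
All moduli strictly greater than 1? No.
Verdict: Not stationary.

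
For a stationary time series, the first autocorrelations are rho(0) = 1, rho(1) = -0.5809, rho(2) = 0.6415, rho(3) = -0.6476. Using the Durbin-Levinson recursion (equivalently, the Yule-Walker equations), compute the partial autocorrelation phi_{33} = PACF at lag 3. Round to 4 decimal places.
\phi_{33} = -0.3430

The PACF at lag k is phi_{kk}, the last component of the solution
to the Yule-Walker system G_k phi = r_k where
  (G_k)_{ij} = rho(|i - j|), (r_k)_i = rho(i), i,j = 1..k.
Equivalently, Durbin-Levinson gives phi_{kk} iteratively:
  phi_{11} = rho(1)
  phi_{kk} = [rho(k) - sum_{j=1..k-1} phi_{k-1,j} rho(k-j)]
            / [1 - sum_{j=1..k-1} phi_{k-1,j} rho(j)],
  phi_{k,j} = phi_{k-1,j} - phi_{kk} phi_{k-1,k-j},  j = 1..k-1.
Step k = 1:
  phi_11 = rho(1) = -0.5809.
Step k = 2:
  phi_22 = [rho(2) - phi_11 rho(1)] / [1 - phi_11 rho(1)] = [0.6415 - (-0.5809)(-0.5809)] / [1 - (-0.5809)(-0.5809)]
         = 0.30405519 / 0.66255519 = 0.458913.
  Update: phi_21 = phi_11 - phi_22 phi_11 = -0.5809 - (0.458913)(-0.5809) = -0.314317.
Step k = 3:
  phi_33 = [rho(3) - phi_21 rho(2) - phi_22 rho(1)] / [1 - phi_21 rho(1) - phi_22 rho(2)]
    numerator   = -0.6476 - (-0.314317)(0.6415) - (0.458913)(-0.5809) = -0.1793828
    denominator = 1 - (-0.314317)(-0.5809) - (0.458913)(0.6415) = 0.52302031
  phi_33 = -0.1793828 / 0.52302031 = -0.343.
Therefore phi_{33} = -0.3430.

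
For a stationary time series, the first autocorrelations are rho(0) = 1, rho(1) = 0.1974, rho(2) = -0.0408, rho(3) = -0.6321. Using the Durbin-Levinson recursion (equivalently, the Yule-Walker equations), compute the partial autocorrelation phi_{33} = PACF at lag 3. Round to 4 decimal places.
\phi_{33} = -0.6360

The PACF at lag k is phi_{kk}, the last component of the solution
to the Yule-Walker system G_k phi = r_k where
  (G_k)_{ij} = rho(|i - j|), (r_k)_i = rho(i), i,j = 1..k.
Equivalently, Durbin-Levinson gives phi_{kk} iteratively:
  phi_{11} = rho(1)
  phi_{kk} = [rho(k) - sum_{j=1..k-1} phi_{k-1,j} rho(k-j)]
            / [1 - sum_{j=1..k-1} phi_{k-1,j} rho(j)],
  phi_{k,j} = phi_{k-1,j} - phi_{kk} phi_{k-1,k-j},  j = 1..k-1.
Step k = 1:
  phi_11 = rho(1) = 0.1974.
Step k = 2:
  phi_22 = [rho(2) - phi_11 rho(1)] / [1 - phi_11 rho(1)] = [-0.0408 - (0.1974)(0.1974)] / [1 - (0.1974)(0.1974)]
         = -0.07976676 / 0.96103324 = -0.083001.
  Update: phi_21 = phi_11 - phi_22 phi_11 = 0.1974 - (-0.083001)(0.1974) = 0.213784.
Step k = 3:
  phi_33 = [rho(3) - phi_21 rho(2) - phi_22 rho(1)] / [1 - phi_21 rho(1) - phi_22 rho(2)]
    numerator   = -0.6321 - (0.213784)(-0.0408) - (-0.083001)(0.1974) = -0.60699319
    denominator = 1 - (0.213784)(0.1974) - (-0.083001)(-0.0408) = 0.95441252
  phi_33 = -0.60699319 / 0.95441252 = -0.636.
Therefore phi_{33} = -0.6360.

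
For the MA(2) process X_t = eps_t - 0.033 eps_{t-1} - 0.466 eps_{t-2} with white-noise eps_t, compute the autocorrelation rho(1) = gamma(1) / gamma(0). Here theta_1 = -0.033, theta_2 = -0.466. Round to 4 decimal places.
\rho(1) = -0.0145

For an MA(q) process with theta_0 = 1, the autocovariance is
  gamma(k) = sigma^2 * sum_{i=0..q-k} theta_i * theta_{i+k},
and rho(k) = gamma(k) / gamma(0). Sigma^2 cancels.
  numerator   = (1)*(-0.033) + (-0.033)*(-0.466) = -0.017622.
  denominator = (1)^2 + (-0.033)^2 + (-0.466)^2 = 1.218245.
  rho(1) = -0.017622 / 1.218245 = -0.0145.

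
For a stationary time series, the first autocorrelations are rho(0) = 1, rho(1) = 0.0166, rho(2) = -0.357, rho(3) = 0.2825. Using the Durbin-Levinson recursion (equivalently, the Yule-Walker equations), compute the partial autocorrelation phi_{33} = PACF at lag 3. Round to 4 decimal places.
\phi_{33} = 0.3400

The PACF at lag k is phi_{kk}, the last component of the solution
to the Yule-Walker system G_k phi = r_k where
  (G_k)_{ij} = rho(|i - j|), (r_k)_i = rho(i), i,j = 1..k.
Equivalently, Durbin-Levinson gives phi_{kk} iteratively:
  phi_{11} = rho(1)
  phi_{kk} = [rho(k) - sum_{j=1..k-1} phi_{k-1,j} rho(k-j)]
            / [1 - sum_{j=1..k-1} phi_{k-1,j} rho(j)],
  phi_{k,j} = phi_{k-1,j} - phi_{kk} phi_{k-1,k-j},  j = 1..k-1.
Step k = 1:
  phi_11 = rho(1) = 0.0166.
Step k = 2:
  phi_22 = [rho(2) - phi_11 rho(1)] / [1 - phi_11 rho(1)] = [-0.357 - (0.0166)(0.0166)] / [1 - (0.0166)(0.0166)]
         = -0.35727556 / 0.99972444 = -0.357374.
  Update: phi_21 = phi_11 - phi_22 phi_11 = 0.0166 - (-0.357374)(0.0166) = 0.022532.
Step k = 3:
  phi_33 = [rho(3) - phi_21 rho(2) - phi_22 rho(1)] / [1 - phi_21 rho(1) - phi_22 rho(2)]
    numerator   = 0.2825 - (0.022532)(-0.357) - (-0.357374)(0.0166) = 0.29647648
    denominator = 1 - (0.022532)(0.0166) - (-0.357374)(-0.357) = 0.87204343
  phi_33 = 0.29647648 / 0.87204343 = 0.34.
Therefore phi_{33} = 0.3400.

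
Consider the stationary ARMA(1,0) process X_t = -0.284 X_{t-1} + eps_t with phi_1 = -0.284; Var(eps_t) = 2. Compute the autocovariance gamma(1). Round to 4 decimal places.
\gamma(1) = -0.6178

Multiply the model equation by X_{t-k} and take expectations. With theta_0 = psi_0 = 1 and psi_j the MA(infinity) weights, this gives
  gamma(k) - sum_i phi_i gamma(k-i) = c_k,
  c_k = sigma^2 * sum_{j=k..q} theta_j psi_{j-k}   (c_k = 0 for k > q),
using gamma(-m) = gamma(m).
Pure AR (q = 0): c_0 = sigma^2 = 2, c_k = 0 for k >= 1.
Equations for k = 0 and k = 1 (AR order 1):
  gamma(0) = phi_1 gamma(1) + c_0
  gamma(1) = phi_1 gamma(0) + c_1
Substituting the second into the first: gamma(0) (1 - phi_1^2) = c_0 + phi_1 c_1, so
  gamma(0) = c_0 / (1 - phi_1^2) = 2 / (1 - (-0.284)^2) = 2 / 0.919344 = 2.175464.
  gamma(1) = phi_1 gamma(0) = (-0.284)(2.175464) = -0.617832.
Therefore gamma(1) = -0.6178 (to 4 decimal places).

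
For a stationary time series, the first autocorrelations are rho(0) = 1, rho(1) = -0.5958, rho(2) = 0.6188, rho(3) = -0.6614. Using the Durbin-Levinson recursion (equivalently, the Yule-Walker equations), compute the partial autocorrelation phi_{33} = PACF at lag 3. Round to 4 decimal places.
\phi_{33} = -0.3720

The PACF at lag k is phi_{kk}, the last component of the solution
to the Yule-Walker system G_k phi = r_k where
  (G_k)_{ij} = rho(|i - j|), (r_k)_i = rho(i), i,j = 1..k.
Equivalently, Durbin-Levinson gives phi_{kk} iteratively:
  phi_{11} = rho(1)
  phi_{kk} = [rho(k) - sum_{j=1..k-1} phi_{k-1,j} rho(k-j)]
            / [1 - sum_{j=1..k-1} phi_{k-1,j} rho(j)],
  phi_{k,j} = phi_{k-1,j} - phi_{kk} phi_{k-1,k-j},  j = 1..k-1.
Step k = 1:
  phi_11 = rho(1) = -0.5958.
Step k = 2:
  phi_22 = [rho(2) - phi_11 rho(1)] / [1 - phi_11 rho(1)] = [0.6188 - (-0.5958)(-0.5958)] / [1 - (-0.5958)(-0.5958)]
         = 0.26382236 / 0.64502236 = 0.409013.
  Update: phi_21 = phi_11 - phi_22 phi_11 = -0.5958 - (0.409013)(-0.5958) = -0.35211.
Step k = 3:
  phi_33 = [rho(3) - phi_21 rho(2) - phi_22 rho(1)] / [1 - phi_21 rho(1) - phi_22 rho(2)]
    numerator   = -0.6614 - (-0.35211)(0.6188) - (0.409013)(-0.5958) = -0.19982441
    denominator = 1 - (-0.35211)(-0.5958) - (0.409013)(0.6188) = 0.53711565
  phi_33 = -0.19982441 / 0.53711565 = -0.372.
Therefore phi_{33} = -0.3720.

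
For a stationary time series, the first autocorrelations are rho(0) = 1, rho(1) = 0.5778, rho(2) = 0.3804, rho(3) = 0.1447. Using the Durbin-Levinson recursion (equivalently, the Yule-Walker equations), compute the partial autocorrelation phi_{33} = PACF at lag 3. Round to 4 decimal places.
\phi_{33} = -0.1510

The PACF at lag k is phi_{kk}, the last component of the solution
to the Yule-Walker system G_k phi = r_k where
  (G_k)_{ij} = rho(|i - j|), (r_k)_i = rho(i), i,j = 1..k.
Equivalently, Durbin-Levinson gives phi_{kk} iteratively:
  phi_{11} = rho(1)
  phi_{kk} = [rho(k) - sum_{j=1..k-1} phi_{k-1,j} rho(k-j)]
            / [1 - sum_{j=1..k-1} phi_{k-1,j} rho(j)],
  phi_{k,j} = phi_{k-1,j} - phi_{kk} phi_{k-1,k-j},  j = 1..k-1.
Step k = 1:
  phi_11 = rho(1) = 0.5778.
Step k = 2:
  phi_22 = [rho(2) - phi_11 rho(1)] / [1 - phi_11 rho(1)] = [0.3804 - (0.5778)(0.5778)] / [1 - (0.5778)(0.5778)]
         = 0.04654716 / 0.66614716 = 0.069875.
  Update: phi_21 = phi_11 - phi_22 phi_11 = 0.5778 - (0.069875)(0.5778) = 0.537426.
Step k = 3:
  phi_33 = [rho(3) - phi_21 rho(2) - phi_22 rho(1)] / [1 - phi_21 rho(1) - phi_22 rho(2)]
    numerator   = 0.1447 - (0.537426)(0.3804) - (0.069875)(0.5778) = -0.10011078
    denominator = 1 - (0.537426)(0.5778) - (0.069875)(0.3804) = 0.66289467
  phi_33 = -0.10011078 / 0.66289467 = -0.151.
Therefore phi_{33} = -0.1510.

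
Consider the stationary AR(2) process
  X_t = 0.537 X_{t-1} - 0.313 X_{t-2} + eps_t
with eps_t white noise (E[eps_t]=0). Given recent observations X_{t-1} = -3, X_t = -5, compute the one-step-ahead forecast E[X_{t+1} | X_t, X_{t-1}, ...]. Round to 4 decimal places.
E[X_{t+1} \mid \mathcal F_t] = -1.7460

For an AR(p) model X_t = c + sum_i phi_i X_{t-i} + eps_t, the
one-step-ahead conditional mean is
  E[X_{t+1} | X_t, ...] = c + sum_i phi_i X_{t+1-i}.
Substitute known values:
  E[X_{t+1} | ...] = (0.537) * (-5) + (-0.313) * (-3)
                   = -1.7460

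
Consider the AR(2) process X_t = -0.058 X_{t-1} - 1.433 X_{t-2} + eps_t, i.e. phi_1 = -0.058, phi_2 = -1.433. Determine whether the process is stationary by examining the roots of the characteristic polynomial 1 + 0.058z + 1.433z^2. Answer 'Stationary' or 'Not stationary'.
\text{Not stationary}

The AR(p) characteristic polynomial is P(z) = 1 + 0.058z + 1.433z^2.
Stationarity requires all roots to lie outside the unit circle, i.e. |z| > 1 for every root.
Set 1 + (0.058) z + (1.433) z^2 = 0, i.e. a z^2 + b z + c = 0 with a = 1.433, b = 0.058, c = 1.
Discriminant D = b^2 - 4ac = (0.058)^2 - 4*(1.433)*1 = 0.003364 - (5.732) = -5.728636.
D < 0, so the roots are the complex-conjugate pair z = (-b +/- i sqrt(-D)) / (2a) = -0.0202 +/- 0.8351i.
For a conjugate pair |z|^2 = z * conj(z) = (product of roots) = c/a = 1/(1.433) = 0.697837, so |z| = sqrt(0.697837) = 0.8354 for both roots.
Moduli of all roots: 0.8354, 0.8354.
All moduli strictly greater than 1? No.
Verdict: Not stationary.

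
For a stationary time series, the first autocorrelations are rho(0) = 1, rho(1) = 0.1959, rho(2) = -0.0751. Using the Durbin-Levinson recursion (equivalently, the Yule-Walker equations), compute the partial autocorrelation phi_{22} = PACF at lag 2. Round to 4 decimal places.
\phi_{22} = -0.1180

The PACF at lag k is phi_{kk}, the last component of the solution
to the Yule-Walker system G_k phi = r_k where
  (G_k)_{ij} = rho(|i - j|), (r_k)_i = rho(i), i,j = 1..k.
Equivalently, Durbin-Levinson gives phi_{kk} iteratively:
  phi_{11} = rho(1)
  phi_{kk} = [rho(k) - sum_{j=1..k-1} phi_{k-1,j} rho(k-j)]
            / [1 - sum_{j=1..k-1} phi_{k-1,j} rho(j)],
  phi_{k,j} = phi_{k-1,j} - phi_{kk} phi_{k-1,k-j},  j = 1..k-1.
Step k = 1:
  phi_11 = rho(1) = 0.1959.
Step k = 2:
  phi_22 = [rho(2) - phi_11 rho(1)] / [1 - phi_11 rho(1)] = [-0.0751 - (0.1959)(0.1959)] / [1 - (0.1959)(0.1959)]
         = -0.11347681 / 0.96162319 = -0.118.
Therefore phi_{22} = -0.1180.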